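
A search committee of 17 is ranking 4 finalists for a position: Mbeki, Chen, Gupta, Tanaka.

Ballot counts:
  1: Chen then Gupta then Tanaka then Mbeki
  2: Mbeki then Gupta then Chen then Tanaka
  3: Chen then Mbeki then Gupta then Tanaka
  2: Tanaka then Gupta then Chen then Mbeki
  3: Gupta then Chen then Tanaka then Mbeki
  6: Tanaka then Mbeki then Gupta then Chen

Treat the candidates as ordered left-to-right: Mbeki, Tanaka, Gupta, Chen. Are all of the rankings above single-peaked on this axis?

Axis positions: Mbeki=1, Tanaka=2, Gupta=3, Chen=4.
Cluster 1 (peak Chen at position 4): ranking walks positions 4-3-2-1, expanding outward from the peak — single-peaked.
Cluster 2: ranking walks positions 1-3-4-2; Gupta is ranked above Tanaka even though Tanaka lies between Gupta and the peak Mbeki on the axis — preferences dip and rise again. Not single-peaked.
Cluster 3: ranking walks positions 4-1-3-2; Mbeki is ranked above Gupta even though Gupta lies between Mbeki and the peak Chen on the axis — preferences dip and rise again. Not single-peaked.
Cluster 4 (peak Tanaka at position 2): ranking walks positions 2-3-4-1, expanding outward from the peak — single-peaked.
Cluster 5 (peak Gupta at position 3): ranking walks positions 3-4-2-1, expanding outward from the peak — single-peaked.
Cluster 6 (peak Tanaka at position 2): ranking walks positions 2-1-3-4, expanding outward from the peak — single-peaked.
Cluster 2 violates single-peakedness, so the profile is not single-peaked on this axis.

no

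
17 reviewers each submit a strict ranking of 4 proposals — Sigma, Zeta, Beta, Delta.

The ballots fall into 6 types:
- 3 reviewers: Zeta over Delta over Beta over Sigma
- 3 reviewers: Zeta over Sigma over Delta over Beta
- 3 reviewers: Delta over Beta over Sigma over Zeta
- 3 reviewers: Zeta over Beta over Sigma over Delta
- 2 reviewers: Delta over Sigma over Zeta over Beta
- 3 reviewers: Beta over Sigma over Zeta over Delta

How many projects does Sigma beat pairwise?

Sigma against each rival (17 reviewers):
Sigma vs Zeta: Sigma preferred on 3+2+3 = 8 ballots; Zeta wins 9–8.
Sigma vs Beta: Sigma preferred on 3+2 = 5 ballots; Beta wins 12–5.
Sigma–Delta: Sigma 9–8.
Sigma beats Delta; loses to Zeta, Beta — 1 pairwise win.

1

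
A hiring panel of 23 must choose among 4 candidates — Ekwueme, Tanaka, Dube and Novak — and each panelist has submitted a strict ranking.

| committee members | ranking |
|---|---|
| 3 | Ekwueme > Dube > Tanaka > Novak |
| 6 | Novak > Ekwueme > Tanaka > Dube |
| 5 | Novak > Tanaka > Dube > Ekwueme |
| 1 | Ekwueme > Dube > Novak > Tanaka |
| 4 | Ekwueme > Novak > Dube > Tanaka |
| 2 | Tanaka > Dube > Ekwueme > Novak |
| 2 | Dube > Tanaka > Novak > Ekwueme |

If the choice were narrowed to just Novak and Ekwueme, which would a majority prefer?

Ballots ranking Novak above Ekwueme: 6 + 5 + 2 = 13.
Ballots ranking Ekwueme above Novak: 23 − 13 = 10.
Novak wins the head-to-head 13–10.

Novak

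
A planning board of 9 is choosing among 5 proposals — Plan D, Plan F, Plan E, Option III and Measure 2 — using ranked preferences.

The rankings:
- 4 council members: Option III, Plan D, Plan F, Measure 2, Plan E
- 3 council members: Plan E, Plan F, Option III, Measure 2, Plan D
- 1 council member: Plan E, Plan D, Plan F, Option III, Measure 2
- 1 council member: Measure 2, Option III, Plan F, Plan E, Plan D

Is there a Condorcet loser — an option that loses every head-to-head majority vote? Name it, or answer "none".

Head-to-head results (9 council members):
Plan D vs Plan F: 4+1 = 5 for Plan D, 4 for Plan F — Plan D by 5–4.
Plan D–Plan E: Plan E 5–4.
Plan D vs Option III: Option III wins 8–1.
Plan D vs Measure 2: 4+1 = 5 for Plan D, 4 for Measure 2 — Plan D by 5–4.
Plan F vs Plan E: 4+1 = 5 for Plan F, 4 for Plan E — Plan F by 5–4.
Plan F vs Option III: Plan F preferred on 3+1 = 4 ballots; Option III wins 5–4.
Plan F vs Measure 2: Plan F wins 8–1.
Plan E–Option III: Option III 5–4.
Plan E–Measure 2: Measure 2 5–4.
Option III vs Measure 2: Option III wins 8–1.
No option is winless: Plan D beats Plan F; Plan F beats Plan E; Plan E beats Plan D; Option III beats Plan D; Measure 2 beats Plan E. There is no Condorcet loser.

none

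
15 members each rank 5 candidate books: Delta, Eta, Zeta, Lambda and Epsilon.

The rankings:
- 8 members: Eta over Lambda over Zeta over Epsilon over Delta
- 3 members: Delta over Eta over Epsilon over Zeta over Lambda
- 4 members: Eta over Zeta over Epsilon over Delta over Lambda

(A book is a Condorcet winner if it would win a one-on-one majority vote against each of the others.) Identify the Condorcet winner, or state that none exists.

Pairwise majorities:
Delta vs Eta: 3 to 12, Eta.
Delta vs Zeta: 3 to 12, Zeta.
Delta–Lambda: Lambda 8–7.
Delta–Epsilon: Epsilon 12–3.
Eta–Zeta: Eta 15–0.
Eta vs Lambda: Eta wins 15–0.
Eta vs Epsilon: 8+3+4 = 15 for Eta, 0 for Epsilon — Eta by 15–0.
Zeta vs Lambda: Zeta preferred on 3+4 = 7 ballots; Lambda wins 8–7.
Zeta vs Epsilon: Zeta, 12–3.
Lambda vs Epsilon: 8 for Lambda, 7 for Epsilon — Lambda by 8–7.
Eta defeats every rival head-to-head and is the Condorcet winner.

Eta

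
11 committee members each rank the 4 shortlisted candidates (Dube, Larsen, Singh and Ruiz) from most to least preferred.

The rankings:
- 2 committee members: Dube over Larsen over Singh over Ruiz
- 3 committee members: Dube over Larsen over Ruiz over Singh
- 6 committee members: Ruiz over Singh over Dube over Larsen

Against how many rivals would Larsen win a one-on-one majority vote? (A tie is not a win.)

0

Larsen against each rival (11 committee members):
Larsen vs Dube: Dube, 11–0.
Larsen vs Singh: 5 to 6, Singh.
Larsen vs Ruiz: Ruiz, 6–5.
Larsen beats no one; loses to Dube, Singh, Ruiz — 0 pairwise wins.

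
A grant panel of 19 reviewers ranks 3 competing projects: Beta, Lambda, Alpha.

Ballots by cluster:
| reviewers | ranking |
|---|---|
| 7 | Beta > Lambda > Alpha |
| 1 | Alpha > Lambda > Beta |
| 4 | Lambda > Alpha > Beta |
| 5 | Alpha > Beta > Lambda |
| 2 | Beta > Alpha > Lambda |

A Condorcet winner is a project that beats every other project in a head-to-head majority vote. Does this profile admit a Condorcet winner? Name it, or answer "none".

Check each pair by majority over 19 ballots:
Beta vs Lambda: 7+5+2 = 14 for Beta, 5 for Lambda — Beta by 14–5.
Beta vs Alpha: Beta preferred on 7+2 = 9 ballots; Alpha wins 10–9.
Lambda vs Alpha: Lambda is ranked higher on 7+4 = 11 ballots, Alpha on 8. Lambda wins 11–8.
Every project loses at least once (Beta loses to Alpha; Lambda loses to Beta; Alpha loses to Lambda). The majority relation contains the cycle Beta → Lambda → Alpha → Beta, so there is no Condorcet winner.

none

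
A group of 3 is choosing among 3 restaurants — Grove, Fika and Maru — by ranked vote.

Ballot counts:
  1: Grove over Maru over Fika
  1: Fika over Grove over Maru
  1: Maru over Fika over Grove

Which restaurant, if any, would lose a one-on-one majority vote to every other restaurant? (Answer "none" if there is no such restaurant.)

none

Head-to-head results (3 friends):
Grove vs Fika: Grove is ranked higher on 1 ballot, Fika on 2. Fika wins 2–1.
Grove vs Maru: Grove wins 2–1.
Fika vs Maru: Maru wins 2–1.
Each restaurant has at least one pairwise win (Grove beats Maru; Fika beats Grove; Maru beats Fika) — no Condorcet loser.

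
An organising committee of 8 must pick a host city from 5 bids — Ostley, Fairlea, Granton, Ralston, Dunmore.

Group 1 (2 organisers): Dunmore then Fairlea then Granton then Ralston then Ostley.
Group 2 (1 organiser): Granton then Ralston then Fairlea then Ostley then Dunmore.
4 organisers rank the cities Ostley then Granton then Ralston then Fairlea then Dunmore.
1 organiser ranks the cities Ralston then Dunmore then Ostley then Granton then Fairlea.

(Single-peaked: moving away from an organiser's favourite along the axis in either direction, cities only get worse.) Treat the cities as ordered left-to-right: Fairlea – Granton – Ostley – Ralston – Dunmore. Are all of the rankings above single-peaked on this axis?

Axis positions: Fairlea=1, Granton=2, Ostley=3, Ralston=4, Dunmore=5.
Group 1: ranking walks positions 5-1-2-4-3; Fairlea is ranked above Ralston even though Ralston lies between Fairlea and the peak Dunmore on the axis — preferences dip and rise again. Not single-peaked.
Group 2: ranking walks positions 2-4-1-3-5; Ralston is ranked above Ostley even though Ostley lies between Ralston and the peak Granton on the axis — preferences dip and rise again. Not single-peaked.
Group 3 (peak Ostley at position 3): ranking walks positions 3-2-4-1-5, expanding outward from the peak — single-peaked.
Group 4 (peak Ralston at position 4): ranking walks positions 4-5-3-2-1, expanding outward from the peak — single-peaked.
Group 1 violates single-peakedness, so the profile is not single-peaked on this axis.

no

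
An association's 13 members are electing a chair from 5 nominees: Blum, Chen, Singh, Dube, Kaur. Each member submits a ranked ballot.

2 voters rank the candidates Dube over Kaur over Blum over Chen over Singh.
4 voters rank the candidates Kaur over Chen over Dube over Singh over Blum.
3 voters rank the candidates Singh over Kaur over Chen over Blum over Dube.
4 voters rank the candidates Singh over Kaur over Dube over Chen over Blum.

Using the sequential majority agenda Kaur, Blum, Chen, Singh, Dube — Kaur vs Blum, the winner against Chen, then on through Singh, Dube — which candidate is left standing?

Round 1: Kaur vs Blum — 13–0, Kaur advances.
Round 2: Kaur vs Chen — 13–0, Kaur advances.
Round 3: Kaur vs Singh — 6–7, Singh advances.
Round 4: Singh vs Dube — 7–6, Singh advances.
Singh survives the agenda.

Singh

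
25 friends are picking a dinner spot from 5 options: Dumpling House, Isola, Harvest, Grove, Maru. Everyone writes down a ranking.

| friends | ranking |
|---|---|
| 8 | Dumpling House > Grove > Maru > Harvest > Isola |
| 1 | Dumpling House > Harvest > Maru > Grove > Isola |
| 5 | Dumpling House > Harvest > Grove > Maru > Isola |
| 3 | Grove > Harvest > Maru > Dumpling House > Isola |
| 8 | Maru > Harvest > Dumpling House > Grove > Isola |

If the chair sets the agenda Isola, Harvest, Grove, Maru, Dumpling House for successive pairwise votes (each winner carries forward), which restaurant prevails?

Round 1: Isola vs Harvest — 0–25, Harvest advances.
Round 2: Harvest vs Grove — 14–11, Harvest advances.
Round 3: Harvest vs Maru — 9–16, Maru advances.
Round 4: Maru vs Dumpling House — 11–14, Dumpling House advances.
The agenda winner is Dumpling House.

Dumpling House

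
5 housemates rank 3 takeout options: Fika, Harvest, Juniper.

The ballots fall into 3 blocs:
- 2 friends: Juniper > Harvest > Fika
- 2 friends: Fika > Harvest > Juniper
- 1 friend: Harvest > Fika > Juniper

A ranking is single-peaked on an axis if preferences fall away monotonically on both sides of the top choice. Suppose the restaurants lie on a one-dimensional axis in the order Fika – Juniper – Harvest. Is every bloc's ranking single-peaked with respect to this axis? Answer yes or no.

Axis positions: Fika=1, Juniper=2, Harvest=3.
Bloc 1 (peak Juniper at position 2): ranking walks positions 2-3-1, expanding outward from the peak — single-peaked.
Bloc 2: ranking walks positions 1-3-2; Harvest is ranked above Juniper even though Juniper lies between Harvest and the peak Fika on the axis — preferences dip and rise again. Not single-peaked.
Bloc 3: ranking walks positions 3-1-2; Fika is ranked above Juniper even though Juniper lies between Fika and the peak Harvest on the axis — preferences dip and rise again. Not single-peaked.
Bloc 2 violates single-peakedness, so the profile is not single-peaked on this axis.

no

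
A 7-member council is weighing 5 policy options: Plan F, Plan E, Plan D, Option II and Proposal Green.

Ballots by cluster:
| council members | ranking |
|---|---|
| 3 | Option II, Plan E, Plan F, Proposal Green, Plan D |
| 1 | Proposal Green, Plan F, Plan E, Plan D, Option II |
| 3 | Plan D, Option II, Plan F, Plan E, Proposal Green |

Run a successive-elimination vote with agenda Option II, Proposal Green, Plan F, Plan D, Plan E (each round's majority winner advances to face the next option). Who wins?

Plan E

Round 1: Option II vs Proposal Green — 6–1, Option II advances.
Round 2: Option II vs Plan F — 6–1, Option II advances.
Round 3: Option II vs Plan D — 3–4, Plan D advances.
Round 4: Plan D vs Plan E — 3–4, Plan E advances.
The agenda winner is Plan E.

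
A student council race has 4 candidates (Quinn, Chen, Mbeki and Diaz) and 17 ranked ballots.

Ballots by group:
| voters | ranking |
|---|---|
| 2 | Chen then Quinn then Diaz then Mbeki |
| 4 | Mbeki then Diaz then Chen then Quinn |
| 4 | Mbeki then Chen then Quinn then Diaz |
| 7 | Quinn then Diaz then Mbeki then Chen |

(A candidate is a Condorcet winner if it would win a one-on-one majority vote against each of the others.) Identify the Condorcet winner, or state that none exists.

none

Pairwise majorities:
Quinn vs Chen: Quinn preferred on 7 ballots; Chen wins 10–7.
Quinn vs Mbeki: 2+7 = 9 for Quinn, 8 for Mbeki — Quinn by 9–8.
Quinn vs Diaz: 13 to 4, Quinn.
Chen vs Mbeki: 2 to 15, Mbeki.
Chen vs Diaz: Chen preferred on 2+4 = 6 ballots; Diaz wins 11–6.
Mbeki vs Diaz: Mbeki is ranked higher on 4+4 = 8 ballots, Diaz on 9. Diaz wins 9–8.
Every candidate loses at least once (Quinn loses to Chen; Chen loses to Mbeki; Mbeki loses to Quinn; Diaz loses to Quinn). The majority relation contains the cycle Quinn beats Mbeki beats Chen beats Quinn, so there is no Condorcet winner.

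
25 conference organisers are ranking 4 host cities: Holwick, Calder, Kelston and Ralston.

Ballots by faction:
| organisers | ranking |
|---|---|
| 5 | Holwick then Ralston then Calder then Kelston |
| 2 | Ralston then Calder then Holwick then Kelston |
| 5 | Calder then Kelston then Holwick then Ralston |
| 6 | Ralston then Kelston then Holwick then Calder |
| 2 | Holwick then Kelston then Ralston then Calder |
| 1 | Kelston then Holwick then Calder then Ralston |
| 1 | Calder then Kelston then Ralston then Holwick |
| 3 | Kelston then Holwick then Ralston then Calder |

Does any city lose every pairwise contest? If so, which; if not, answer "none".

none

Pairwise majorities:
Holwick vs Calder: Holwick, 17–8.
Holwick–Kelston: Kelston 16–9.
Holwick vs Ralston: Holwick is ranked higher on 5+5+2+1+3 = 16 ballots, Ralston on 9. Holwick wins 16–9.
Calder vs Kelston: Calder preferred on 5+2+5+1 = 13 ballots; Calder wins 13–12.
Calder vs Ralston: 7 to 18, Ralston.
Kelston–Ralston: Ralston 13–12.
Each city has at least one pairwise win (Holwick beats Calder; Calder beats Kelston; Kelston beats Holwick; Ralston beats Calder) — no Condorcet loser.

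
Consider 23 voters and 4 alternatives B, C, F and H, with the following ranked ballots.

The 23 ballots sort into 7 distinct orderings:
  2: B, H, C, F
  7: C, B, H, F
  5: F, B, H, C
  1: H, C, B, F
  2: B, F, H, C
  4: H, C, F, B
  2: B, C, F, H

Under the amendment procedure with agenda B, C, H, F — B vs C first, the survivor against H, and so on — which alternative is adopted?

H

Round 1: B vs C — 11–12, C advances.
Round 2: C vs H — 9–14, H advances.
Round 3: H vs F — 14–9, H advances.
H survives the agenda.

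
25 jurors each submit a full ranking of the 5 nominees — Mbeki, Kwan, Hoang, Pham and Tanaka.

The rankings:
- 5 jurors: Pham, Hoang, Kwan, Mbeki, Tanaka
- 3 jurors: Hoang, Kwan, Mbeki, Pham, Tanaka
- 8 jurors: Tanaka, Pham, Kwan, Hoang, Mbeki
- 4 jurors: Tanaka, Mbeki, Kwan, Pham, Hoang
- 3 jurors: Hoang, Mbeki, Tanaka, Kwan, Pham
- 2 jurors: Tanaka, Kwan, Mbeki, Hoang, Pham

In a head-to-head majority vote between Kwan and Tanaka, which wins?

Tanaka

Ballots ranking Kwan above Tanaka: 5 + 3 = 8.
Ballots ranking Tanaka above Kwan: 25 − 8 = 17.
Tanaka wins the head-to-head 17–8.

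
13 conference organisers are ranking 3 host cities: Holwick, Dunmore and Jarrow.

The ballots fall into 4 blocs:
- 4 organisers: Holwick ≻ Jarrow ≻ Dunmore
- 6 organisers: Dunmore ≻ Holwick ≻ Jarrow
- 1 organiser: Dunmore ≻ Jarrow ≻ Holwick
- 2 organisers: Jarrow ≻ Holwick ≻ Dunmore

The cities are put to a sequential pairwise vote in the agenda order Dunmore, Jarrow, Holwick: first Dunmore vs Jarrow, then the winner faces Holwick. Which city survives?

Dunmore

Round 1: Dunmore vs Jarrow — 7–6, Dunmore advances.
Round 2: Dunmore vs Holwick — 7–6, Dunmore advances.
Dunmore survives the agenda.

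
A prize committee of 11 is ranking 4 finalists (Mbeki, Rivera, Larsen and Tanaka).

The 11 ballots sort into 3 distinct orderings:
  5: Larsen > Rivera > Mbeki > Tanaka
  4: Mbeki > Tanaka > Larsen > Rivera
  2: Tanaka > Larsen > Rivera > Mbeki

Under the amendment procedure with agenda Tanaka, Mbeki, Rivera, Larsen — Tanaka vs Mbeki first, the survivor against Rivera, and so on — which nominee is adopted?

Larsen

Round 1: Tanaka vs Mbeki — 2–9, Mbeki advances.
Round 2: Mbeki vs Rivera — 4–7, Rivera advances.
Round 3: Rivera vs Larsen — 0–11, Larsen advances.
Larsen survives the agenda.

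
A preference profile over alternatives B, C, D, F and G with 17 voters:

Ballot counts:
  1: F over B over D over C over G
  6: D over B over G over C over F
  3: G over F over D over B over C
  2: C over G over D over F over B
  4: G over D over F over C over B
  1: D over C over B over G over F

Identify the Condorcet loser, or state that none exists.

Pairwise majorities:
B vs C: B wins 10–7.
B vs D: D wins 16–1.
B vs F: 6+1 = 7 for B, 10 for F — F by 10–7.
B vs G: G, 9–8.
C vs D: 2 to 15, D.
C vs F: 6+2+1 = 9 for C, 8 for F — C by 9–8.
C vs G: G, 13–4.
D vs F: D is ranked higher on 6+2+4+1 = 13 ballots, F on 4. D wins 13–4.
D vs G: G wins 9–8.
F vs G: F is ranked higher on 1 ballot, G on 16. G wins 16–1.
Every alternative wins at least one matchup (B beats C; C beats F; D beats B; F beats B; G beats B), so there is no Condorcet loser.

none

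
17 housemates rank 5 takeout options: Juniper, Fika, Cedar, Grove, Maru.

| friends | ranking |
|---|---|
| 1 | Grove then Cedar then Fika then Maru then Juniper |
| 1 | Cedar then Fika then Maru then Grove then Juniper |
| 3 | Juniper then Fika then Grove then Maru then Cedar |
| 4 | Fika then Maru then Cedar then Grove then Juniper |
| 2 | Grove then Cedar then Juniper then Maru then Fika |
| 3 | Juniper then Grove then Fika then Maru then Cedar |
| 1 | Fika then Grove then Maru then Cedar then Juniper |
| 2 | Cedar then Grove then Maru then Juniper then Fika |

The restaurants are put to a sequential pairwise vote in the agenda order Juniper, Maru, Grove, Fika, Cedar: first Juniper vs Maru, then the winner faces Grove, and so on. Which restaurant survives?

Round 1: Juniper vs Maru — 8–9, Maru advances.
Round 2: Maru vs Grove — 5–12, Grove advances.
Round 3: Grove vs Fika — 8–9, Fika advances.
Round 4: Fika vs Cedar — 11–6, Fika advances.
The agenda winner is Fika.

Fika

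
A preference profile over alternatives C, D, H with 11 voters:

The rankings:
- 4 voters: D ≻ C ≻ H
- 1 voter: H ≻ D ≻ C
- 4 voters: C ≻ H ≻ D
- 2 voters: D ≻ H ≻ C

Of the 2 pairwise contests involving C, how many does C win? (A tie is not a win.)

1

C against each rival (11 voters):
C vs D: C is ranked higher on 4 ballots, D on 7. D wins 7–4.
C vs H: 8 to 3, C.
C beats H; loses to D — 1 pairwise win.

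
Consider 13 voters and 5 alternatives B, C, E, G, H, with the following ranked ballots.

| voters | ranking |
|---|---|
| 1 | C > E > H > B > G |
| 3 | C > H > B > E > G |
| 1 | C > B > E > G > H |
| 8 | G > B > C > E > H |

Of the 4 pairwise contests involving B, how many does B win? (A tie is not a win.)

B against each rival (13 voters):
B vs C: 8 for B, 5 for C — B by 8–5.
B vs E: 12 to 1, B.
B vs G: B is ranked higher on 1+3+1 = 5 ballots, G on 8. G wins 8–5.
B vs H: B, 9–4.
B beats C, E, H; loses to G — 3 pairwise wins.

3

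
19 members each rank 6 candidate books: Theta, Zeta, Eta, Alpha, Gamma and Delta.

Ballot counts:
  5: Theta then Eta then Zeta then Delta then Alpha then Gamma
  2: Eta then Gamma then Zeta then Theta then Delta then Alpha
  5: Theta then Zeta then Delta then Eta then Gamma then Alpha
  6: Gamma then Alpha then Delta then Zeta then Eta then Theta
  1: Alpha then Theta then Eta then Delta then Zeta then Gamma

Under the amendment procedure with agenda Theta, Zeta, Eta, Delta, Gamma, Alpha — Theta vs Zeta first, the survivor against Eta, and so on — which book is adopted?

Theta

Round 1: Theta vs Zeta — 11–8, Theta advances.
Round 2: Theta vs Eta — 11–8, Theta advances.
Round 3: Theta vs Delta — 13–6, Theta advances.
Round 4: Theta vs Gamma — 11–8, Theta advances.
Round 5: Theta vs Alpha — 12–7, Theta advances.
Theta survives the agenda.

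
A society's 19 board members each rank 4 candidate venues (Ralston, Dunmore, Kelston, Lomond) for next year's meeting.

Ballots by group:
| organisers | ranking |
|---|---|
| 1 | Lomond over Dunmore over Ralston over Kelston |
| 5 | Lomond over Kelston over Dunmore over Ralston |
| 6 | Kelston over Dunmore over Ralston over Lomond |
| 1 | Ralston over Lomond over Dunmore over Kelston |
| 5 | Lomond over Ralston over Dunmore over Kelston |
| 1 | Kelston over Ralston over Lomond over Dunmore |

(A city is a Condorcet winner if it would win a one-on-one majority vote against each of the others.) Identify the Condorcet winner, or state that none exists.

Lomond

Check each pair by majority over 19 ballots:
Ralston vs Dunmore: Ralston preferred on 1+5+1 = 7 ballots; Dunmore wins 12–7.
Ralston vs Kelston: 1+1+5 = 7 for Ralston, 12 for Kelston — Kelston by 12–7.
Ralston vs Lomond: Ralston is ranked higher on 6+1+1 = 8 ballots, Lomond on 11. Lomond wins 11–8.
Dunmore vs Kelston: Dunmore is ranked higher on 1+1+5 = 7 ballots, Kelston on 12. Kelston wins 12–7.
Dunmore vs Lomond: 6 for Dunmore, 13 for Lomond — Lomond by 13–6.
Kelston vs Lomond: 6+1 = 7 for Kelston, 12 for Lomond — Lomond by 12–7.
Only Lomond has no losses; Lomond is the Condorcet winner.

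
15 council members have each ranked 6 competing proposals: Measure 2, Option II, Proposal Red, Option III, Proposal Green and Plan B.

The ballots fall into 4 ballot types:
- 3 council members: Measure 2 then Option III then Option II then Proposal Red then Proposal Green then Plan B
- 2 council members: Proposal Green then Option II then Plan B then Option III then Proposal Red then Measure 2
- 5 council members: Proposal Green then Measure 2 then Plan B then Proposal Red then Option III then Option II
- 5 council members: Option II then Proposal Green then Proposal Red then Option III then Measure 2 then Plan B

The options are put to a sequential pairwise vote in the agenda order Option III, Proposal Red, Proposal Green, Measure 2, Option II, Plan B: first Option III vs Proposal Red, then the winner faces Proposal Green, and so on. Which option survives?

Round 1: Option III vs Proposal Red — 5–10, Proposal Red advances.
Round 2: Proposal Red vs Proposal Green — 3–12, Proposal Green advances.
Round 3: Proposal Green vs Measure 2 — 12–3, Proposal Green advances.
Round 4: Proposal Green vs Option II — 7–8, Option II advances.
Round 5: Option II vs Plan B — 10–5, Option II advances.
Option II survives the agenda.

Option II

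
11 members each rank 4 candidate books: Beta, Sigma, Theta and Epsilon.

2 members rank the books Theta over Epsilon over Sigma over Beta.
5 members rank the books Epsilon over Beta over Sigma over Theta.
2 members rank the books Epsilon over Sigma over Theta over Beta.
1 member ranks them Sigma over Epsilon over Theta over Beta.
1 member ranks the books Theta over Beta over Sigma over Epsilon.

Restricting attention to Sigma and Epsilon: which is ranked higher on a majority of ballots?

Ballots ranking Sigma above Epsilon: 1 + 1 = 2.
Ballots ranking Epsilon above Sigma: 11 − 2 = 9.
Epsilon wins the head-to-head 9–2.

Epsilon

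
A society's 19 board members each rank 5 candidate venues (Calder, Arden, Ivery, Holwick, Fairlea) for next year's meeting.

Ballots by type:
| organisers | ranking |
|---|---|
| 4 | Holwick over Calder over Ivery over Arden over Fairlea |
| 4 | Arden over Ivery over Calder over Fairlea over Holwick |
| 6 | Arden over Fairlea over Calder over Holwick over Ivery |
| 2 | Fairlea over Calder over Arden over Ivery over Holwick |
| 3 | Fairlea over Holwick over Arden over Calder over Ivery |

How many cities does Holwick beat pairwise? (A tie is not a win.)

Holwick against each rival (19 organisers):
Holwick vs Calder: Calder wins 12–7.
Holwick vs Arden: Holwick is ranked higher on 4+3 = 7 ballots, Arden on 12. Arden wins 12–7.
Holwick vs Ivery: Holwick preferred on 4+6+3 = 13 ballots; Holwick wins 13–6.
Holwick–Fairlea: Fairlea 15–4.
Holwick beats Ivery; loses to Calder, Arden, Fairlea — 1 pairwise win.

1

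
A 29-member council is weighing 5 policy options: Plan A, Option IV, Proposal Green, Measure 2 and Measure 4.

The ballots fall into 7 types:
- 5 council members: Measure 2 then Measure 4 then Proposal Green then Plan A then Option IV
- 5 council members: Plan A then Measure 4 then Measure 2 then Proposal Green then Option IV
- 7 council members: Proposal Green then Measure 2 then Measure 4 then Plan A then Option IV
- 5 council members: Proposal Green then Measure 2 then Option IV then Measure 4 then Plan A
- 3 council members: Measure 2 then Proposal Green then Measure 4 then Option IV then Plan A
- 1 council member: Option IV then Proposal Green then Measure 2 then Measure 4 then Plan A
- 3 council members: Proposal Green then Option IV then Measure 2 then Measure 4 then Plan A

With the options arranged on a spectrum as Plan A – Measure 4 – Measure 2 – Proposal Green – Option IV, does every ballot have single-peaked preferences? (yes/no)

yes

Axis positions: Plan A=1, Measure 4=2, Measure 2=3, Proposal Green=4, Option IV=5.
Type 1 (peak Measure 2 at position 3): ranking walks positions 3-2-4-1-5, expanding outward from the peak — single-peaked.
Type 2 (peak Plan A at position 1): ranking walks positions 1-2-3-4-5, expanding outward from the peak — single-peaked.
Type 3 (peak Proposal Green at position 4): ranking walks positions 4-3-2-1-5, expanding outward from the peak — single-peaked.
Type 4 (peak Proposal Green at position 4): ranking walks positions 4-3-5-2-1, expanding outward from the peak — single-peaked.
Type 5 (peak Measure 2 at position 3): ranking walks positions 3-4-2-5-1, expanding outward from the peak — single-peaked.
Type 6 (peak Option IV at position 5): ranking walks positions 5-4-3-2-1, expanding outward from the peak — single-peaked.
Type 7 (peak Proposal Green at position 4): ranking walks positions 4-5-3-2-1, expanding outward from the peak — single-peaked.
Every ranking is single-peaked on this axis.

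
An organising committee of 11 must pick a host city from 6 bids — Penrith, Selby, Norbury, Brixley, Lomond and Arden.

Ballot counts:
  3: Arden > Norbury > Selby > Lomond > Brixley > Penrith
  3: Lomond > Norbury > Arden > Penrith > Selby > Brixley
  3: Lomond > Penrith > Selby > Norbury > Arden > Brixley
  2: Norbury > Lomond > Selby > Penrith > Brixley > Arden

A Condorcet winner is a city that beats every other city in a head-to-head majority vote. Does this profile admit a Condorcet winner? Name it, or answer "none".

Head-to-head results (11 organisers):
Penrith vs Selby: Penrith, 6–5.
Penrith–Norbury: Norbury 8–3.
Penrith–Brixley: Penrith 8–3.
Penrith–Lomond: Lomond 11–0.
Penrith vs Arden: Arden, 6–5.
Selby vs Norbury: Norbury, 8–3.
Selby vs Brixley: Selby, 11–0.
Selby vs Lomond: Lomond wins 8–3.
Selby–Arden: Arden 6–5.
Norbury vs Brixley: Norbury wins 11–0.
Norbury vs Lomond: Lomond wins 6–5.
Norbury–Arden: Norbury 8–3.
Brixley vs Lomond: Lomond wins 11–0.
Brixley–Arden: Arden 9–2.
Lomond–Arden: Lomond 8–3.
Lomond wins every pairwise contest, so Lomond is the Condorcet winner.

Lomond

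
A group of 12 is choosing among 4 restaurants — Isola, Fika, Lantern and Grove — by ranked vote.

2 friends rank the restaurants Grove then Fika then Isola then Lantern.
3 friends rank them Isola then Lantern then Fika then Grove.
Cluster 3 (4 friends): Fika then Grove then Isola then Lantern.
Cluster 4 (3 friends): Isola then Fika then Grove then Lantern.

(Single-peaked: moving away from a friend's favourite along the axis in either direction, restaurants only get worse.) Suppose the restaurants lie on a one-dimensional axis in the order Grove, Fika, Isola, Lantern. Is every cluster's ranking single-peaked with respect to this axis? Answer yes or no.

Axis positions: Grove=1, Fika=2, Isola=3, Lantern=4.
Cluster 1 (peak Grove at position 1): ranking walks positions 1-2-3-4, expanding outward from the peak — single-peaked.
Cluster 2 (peak Isola at position 3): ranking walks positions 3-4-2-1, expanding outward from the peak — single-peaked.
Cluster 3 (peak Fika at position 2): ranking walks positions 2-1-3-4, expanding outward from the peak — single-peaked.
Cluster 4 (peak Isola at position 3): ranking walks positions 3-2-1-4, expanding outward from the peak — single-peaked.
Every ranking is single-peaked on this axis.

yes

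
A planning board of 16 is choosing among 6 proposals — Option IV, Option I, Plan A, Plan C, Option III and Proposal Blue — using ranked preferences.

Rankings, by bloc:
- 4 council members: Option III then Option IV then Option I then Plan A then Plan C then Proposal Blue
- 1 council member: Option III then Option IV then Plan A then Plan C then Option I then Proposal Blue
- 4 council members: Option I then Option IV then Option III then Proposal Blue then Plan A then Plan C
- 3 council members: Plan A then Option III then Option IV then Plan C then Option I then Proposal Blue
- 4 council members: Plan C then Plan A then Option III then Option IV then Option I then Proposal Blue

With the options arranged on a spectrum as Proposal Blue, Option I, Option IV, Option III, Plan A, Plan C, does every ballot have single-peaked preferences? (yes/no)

yes

Axis positions: Proposal Blue=1, Option I=2, Option IV=3, Option III=4, Plan A=5, Plan C=6.
Bloc 1 (peak Option III at position 4): ranking walks positions 4-3-2-5-6-1, expanding outward from the peak — single-peaked.
Bloc 2 (peak Option III at position 4): ranking walks positions 4-3-5-6-2-1, expanding outward from the peak — single-peaked.
Bloc 3 (peak Option I at position 2): ranking walks positions 2-3-4-1-5-6, expanding outward from the peak — single-peaked.
Bloc 4 (peak Plan A at position 5): ranking walks positions 5-4-3-6-2-1, expanding outward from the peak — single-peaked.
Bloc 5 (peak Plan C at position 6): ranking walks positions 6-5-4-3-2-1, expanding outward from the peak — single-peaked.
Every ranking is single-peaked on this axis.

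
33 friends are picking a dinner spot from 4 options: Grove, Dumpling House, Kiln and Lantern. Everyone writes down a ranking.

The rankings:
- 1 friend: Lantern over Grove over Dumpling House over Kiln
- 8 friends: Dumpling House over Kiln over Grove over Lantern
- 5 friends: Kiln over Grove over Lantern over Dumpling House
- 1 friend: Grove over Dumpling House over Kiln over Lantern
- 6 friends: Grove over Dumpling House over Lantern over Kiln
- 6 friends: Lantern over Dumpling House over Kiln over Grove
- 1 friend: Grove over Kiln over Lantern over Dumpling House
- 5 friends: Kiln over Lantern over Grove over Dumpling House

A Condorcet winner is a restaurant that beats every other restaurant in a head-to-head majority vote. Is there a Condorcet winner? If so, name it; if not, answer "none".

Check each pair by majority over 33 ballots:
Grove vs Dumpling House: Grove wins 19–14.
Grove–Kiln: Kiln 24–9.
Grove vs Lantern: 8+5+1+6+1 = 21 for Grove, 12 for Lantern — Grove by 21–12.
Dumpling House vs Kiln: 22 to 11, Dumpling House.
Dumpling House–Lantern: Lantern 18–15.
Kiln vs Lantern: Kiln wins 20–13.
Each restaurant drops at least one matchup (Grove loses to Kiln; Dumpling House loses to Grove; Kiln loses to Dumpling House; Lantern loses to Grove); the cycle Grove > Dumpling House > Kiln > Grove rules out a Condorcet winner.

none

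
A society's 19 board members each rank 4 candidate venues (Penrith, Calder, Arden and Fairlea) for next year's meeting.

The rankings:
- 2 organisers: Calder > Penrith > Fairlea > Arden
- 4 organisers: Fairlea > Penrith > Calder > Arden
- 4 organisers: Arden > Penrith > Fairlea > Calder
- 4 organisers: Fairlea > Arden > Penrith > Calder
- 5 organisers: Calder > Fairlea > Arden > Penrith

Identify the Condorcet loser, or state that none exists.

Head-to-head results (19 organisers):
Penrith vs Calder: 4+4+4 = 12 for Penrith, 7 for Calder — Penrith by 12–7.
Penrith–Arden: Arden 13–6.
Penrith vs Fairlea: Penrith preferred on 2+4 = 6 ballots; Fairlea wins 13–6.
Calder vs Arden: 11 to 8, Calder.
Calder vs Fairlea: 2+5 = 7 for Calder, 12 for Fairlea — Fairlea by 12–7.
Arden vs Fairlea: Arden preferred on 4 ballots; Fairlea wins 15–4.
Every city wins at least one matchup (Penrith beats Calder; Calder beats Arden; Arden beats Penrith; Fairlea beats Penrith), so there is no Condorcet loser.

none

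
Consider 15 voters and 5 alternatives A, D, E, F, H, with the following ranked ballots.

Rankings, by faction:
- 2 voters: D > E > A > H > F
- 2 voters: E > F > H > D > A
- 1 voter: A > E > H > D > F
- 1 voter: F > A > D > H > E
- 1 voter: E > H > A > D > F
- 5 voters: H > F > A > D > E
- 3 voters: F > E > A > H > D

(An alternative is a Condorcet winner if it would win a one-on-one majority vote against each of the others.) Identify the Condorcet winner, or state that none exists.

none

Head-to-head results (15 voters):
A vs D: 1+1+1+5+3 = 11 for A, 4 for D — A by 11–4.
A vs E: A is ranked higher on 1+1+5 = 7 ballots, E on 8. E wins 8–7.
A vs F: A preferred on 2+1+1 = 4 ballots; F wins 11–4.
A vs H: A preferred on 2+1+1+3 = 7 ballots; H wins 8–7.
D vs E: 8 to 7, D.
D vs F: D preferred on 2+1+1 = 4 ballots; F wins 11–4.
D vs H: D is ranked higher on 2+1 = 3 ballots, H on 12. H wins 12–3.
E vs F: E preferred on 2+2+1+1 = 6 ballots; F wins 9–6.
E vs H: 2+2+1+1+3 = 9 for E, 6 for H — E by 9–6.
F vs H: 6 to 9, H.
No alternative is unbeaten: A loses to E; D loses to A; E loses to D; F loses to H; H loses to E. In particular A → D → E → A is a majority cycle — no Condorcet winner exists.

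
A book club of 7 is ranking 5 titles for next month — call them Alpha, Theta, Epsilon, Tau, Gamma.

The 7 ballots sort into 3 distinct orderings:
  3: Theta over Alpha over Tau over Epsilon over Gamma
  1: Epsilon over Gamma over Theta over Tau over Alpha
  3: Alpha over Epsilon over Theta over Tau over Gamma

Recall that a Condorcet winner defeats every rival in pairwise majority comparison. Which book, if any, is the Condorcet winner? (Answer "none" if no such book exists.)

none

Head-to-head results (7 members):
Alpha vs Theta: Theta, 4–3.
Alpha vs Epsilon: 3+3 = 6 for Alpha, 1 for Epsilon — Alpha by 6–1.
Alpha–Tau: Alpha 6–1.
Alpha vs Gamma: Alpha wins 6–1.
Theta vs Epsilon: Theta preferred on 3 ballots; Epsilon wins 4–3.
Theta vs Tau: Theta wins 7–0.
Theta–Gamma: Theta 6–1.
Epsilon vs Tau: Epsilon wins 4–3.
Epsilon–Gamma: Epsilon 7–0.
Tau–Gamma: Tau 6–1.
No book is unbeaten: Alpha loses to Theta; Theta loses to Epsilon; Epsilon loses to Alpha; Tau loses to Alpha; Gamma loses to Alpha. In particular Alpha beats Epsilon beats Theta beats Alpha is a majority cycle — no Condorcet winner exists.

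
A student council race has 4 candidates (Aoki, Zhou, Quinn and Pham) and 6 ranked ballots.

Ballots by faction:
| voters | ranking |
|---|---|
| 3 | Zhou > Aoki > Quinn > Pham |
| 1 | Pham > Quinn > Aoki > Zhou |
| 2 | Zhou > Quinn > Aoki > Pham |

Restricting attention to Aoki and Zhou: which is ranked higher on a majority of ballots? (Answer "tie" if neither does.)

Ballots ranking Aoki above Zhou: 1.
Ballots ranking Zhou above Aoki: 6 − 1 = 5.
Zhou wins the head-to-head 5–1.

Zhou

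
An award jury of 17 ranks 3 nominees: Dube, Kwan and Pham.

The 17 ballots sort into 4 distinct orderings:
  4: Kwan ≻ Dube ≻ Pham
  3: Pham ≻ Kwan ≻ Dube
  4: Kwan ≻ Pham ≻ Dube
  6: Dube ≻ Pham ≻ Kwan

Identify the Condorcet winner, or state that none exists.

none

Pairwise majorities:
Dube vs Kwan: Dube preferred on 6 ballots; Kwan wins 11–6.
Dube vs Pham: 4+6 = 10 for Dube, 7 for Pham — Dube by 10–7.
Kwan vs Pham: Kwan preferred on 4+4 = 8 ballots; Pham wins 9–8.
Each nominee drops at least one matchup (Dube loses to Kwan; Kwan loses to Pham; Pham loses to Dube); the cycle Dube beats Pham beats Kwan beats Dube rules out a Condorcet winner.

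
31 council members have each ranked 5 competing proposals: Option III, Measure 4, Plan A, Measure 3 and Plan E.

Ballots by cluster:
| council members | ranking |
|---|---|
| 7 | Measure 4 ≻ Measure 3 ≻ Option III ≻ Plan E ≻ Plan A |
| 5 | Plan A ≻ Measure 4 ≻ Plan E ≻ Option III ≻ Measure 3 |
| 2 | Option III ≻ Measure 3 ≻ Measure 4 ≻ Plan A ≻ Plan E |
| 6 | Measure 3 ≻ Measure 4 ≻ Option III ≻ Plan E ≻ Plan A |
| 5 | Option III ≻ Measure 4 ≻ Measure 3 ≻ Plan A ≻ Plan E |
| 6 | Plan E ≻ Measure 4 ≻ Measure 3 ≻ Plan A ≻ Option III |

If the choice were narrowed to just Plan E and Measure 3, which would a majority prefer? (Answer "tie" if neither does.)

Ballots ranking Plan E above Measure 3: 5 + 6 = 11.
Ballots ranking Measure 3 above Plan E: 31 − 11 = 20.
Measure 3 wins the head-to-head 20–11.

Measure 3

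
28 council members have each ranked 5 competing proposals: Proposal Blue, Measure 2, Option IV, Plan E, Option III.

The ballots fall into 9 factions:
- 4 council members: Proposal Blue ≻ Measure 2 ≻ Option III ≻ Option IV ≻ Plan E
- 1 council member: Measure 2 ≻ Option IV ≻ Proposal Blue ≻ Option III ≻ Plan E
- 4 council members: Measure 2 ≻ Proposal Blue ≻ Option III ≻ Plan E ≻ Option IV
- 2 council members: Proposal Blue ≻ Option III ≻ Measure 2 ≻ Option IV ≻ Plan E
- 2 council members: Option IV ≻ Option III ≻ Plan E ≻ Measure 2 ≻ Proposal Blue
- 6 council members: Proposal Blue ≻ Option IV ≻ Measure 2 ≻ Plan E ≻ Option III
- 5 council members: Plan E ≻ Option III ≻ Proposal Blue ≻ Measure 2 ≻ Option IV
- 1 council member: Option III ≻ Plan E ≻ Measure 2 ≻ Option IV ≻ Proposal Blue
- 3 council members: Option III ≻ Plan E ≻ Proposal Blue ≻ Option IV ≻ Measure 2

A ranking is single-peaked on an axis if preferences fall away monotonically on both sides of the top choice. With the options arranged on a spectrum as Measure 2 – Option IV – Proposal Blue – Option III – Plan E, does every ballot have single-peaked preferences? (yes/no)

Axis positions: Measure 2=1, Option IV=2, Proposal Blue=3, Option III=4, Plan E=5.
Faction 1: ranking walks positions 3-1-4-2-5; Measure 2 is ranked above Option IV even though Option IV lies between Measure 2 and the peak Proposal Blue on the axis — preferences dip and rise again. Not single-peaked.
Faction 2 (peak Measure 2 at position 1): ranking walks positions 1-2-3-4-5, expanding outward from the peak — single-peaked.
Faction 3: ranking walks positions 1-3-4-5-2; Proposal Blue is ranked above Option IV even though Option IV lies between Proposal Blue and the peak Measure 2 on the axis — preferences dip and rise again. Not single-peaked.
Faction 4: ranking walks positions 3-4-1-2-5; Measure 2 is ranked above Option IV even though Option IV lies between Measure 2 and the peak Proposal Blue on the axis — preferences dip and rise again. Not single-peaked.
Faction 5: ranking walks positions 2-4-5-1-3; Option III is ranked above Proposal Blue even though Proposal Blue lies between Option III and the peak Option IV on the axis — preferences dip and rise again. Not single-peaked.
Faction 6: ranking walks positions 3-2-1-5-4; Plan E is ranked above Option III even though Option III lies between Plan E and the peak Proposal Blue on the axis — preferences dip and rise again. Not single-peaked.
Faction 7: ranking walks positions 5-4-3-1-2; Measure 2 is ranked above Option IV even though Option IV lies between Measure 2 and the peak Plan E on the axis — preferences dip and rise again. Not single-peaked.
Faction 8: ranking walks positions 4-5-1-2-3; Measure 2 is ranked above Proposal Blue even though Proposal Blue lies between Measure 2 and the peak Option III on the axis — preferences dip and rise again. Not single-peaked.
Faction 9 (peak Option III at position 4): ranking walks positions 4-5-3-2-1, expanding outward from the peak — single-peaked.
Faction 1 violates single-peakedness, so the profile is not single-peaked on this axis.

no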